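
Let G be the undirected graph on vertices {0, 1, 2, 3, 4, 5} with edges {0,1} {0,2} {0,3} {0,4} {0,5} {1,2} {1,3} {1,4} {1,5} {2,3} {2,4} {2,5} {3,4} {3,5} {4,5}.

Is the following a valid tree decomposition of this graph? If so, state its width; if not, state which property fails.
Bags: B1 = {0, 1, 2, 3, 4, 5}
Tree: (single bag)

Checking the three conditions: (i) the bags cover all of {0, 1, 2, 3, 4, 5}; (ii) for each edge, some bag contains both endpoints; (iii) the bags containing any fixed vertex form a subtree. All hold, so the decomposition is valid with width 6 − 1 = 5.

Yes; width 5.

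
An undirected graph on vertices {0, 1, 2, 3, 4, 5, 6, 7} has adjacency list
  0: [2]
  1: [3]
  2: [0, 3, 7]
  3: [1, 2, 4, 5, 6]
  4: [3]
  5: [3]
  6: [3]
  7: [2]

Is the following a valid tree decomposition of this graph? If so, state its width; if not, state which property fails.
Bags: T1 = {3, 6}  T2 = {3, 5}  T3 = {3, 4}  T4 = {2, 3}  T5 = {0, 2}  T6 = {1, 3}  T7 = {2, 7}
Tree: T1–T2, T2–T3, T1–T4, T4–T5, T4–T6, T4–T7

Vertex coverage: the bags together contain {0, 1, 2, 3, 4, 5, 6, 7}, the full vertex set. Edge coverage: each edge of G has both endpoints in at least one bag. Running intersection: for every vertex, the bags containing it form a connected subtree. All three properties hold, so this is a valid tree decomposition of width max|bag| − 1 = 1, and hence tw(G) ≤ 1.

Yes; width 1.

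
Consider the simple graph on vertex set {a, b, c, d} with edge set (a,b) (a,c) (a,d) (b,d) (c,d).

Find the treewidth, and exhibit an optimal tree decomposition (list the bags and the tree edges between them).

Treewidth 2.
One optimal decomposition is:
Bags: B1 = {a, b, d}  B2 = {a, c, d}
Tree: B1–B2

The largest bag has 3 vertices, giving width 2; this decomposition certifies tw(G) ≤ 2. On the other hand G contains the 3-clique {a, c, d}. A clique must lie in a single bag of any decomposition, so no decomposition can have width below 2. The upper and lower bounds meet at 2, so that is the treewidth.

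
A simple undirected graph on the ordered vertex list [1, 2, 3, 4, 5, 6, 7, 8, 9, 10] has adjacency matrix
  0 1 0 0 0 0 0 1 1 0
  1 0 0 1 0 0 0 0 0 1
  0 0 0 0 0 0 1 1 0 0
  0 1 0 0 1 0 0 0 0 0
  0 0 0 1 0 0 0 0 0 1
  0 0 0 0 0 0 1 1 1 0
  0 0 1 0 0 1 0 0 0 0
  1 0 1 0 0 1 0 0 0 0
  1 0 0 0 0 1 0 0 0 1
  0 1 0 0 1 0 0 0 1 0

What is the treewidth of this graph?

A width-2 tree decomposition is:
Bags: B1 = {3, 7, 8}  B2 = {6, 7, 8}  B3 = {1, 6, 8}  B4 = {1, 6, 9}  B5 = {1, 2, 9}  B6 = {2, 9, 10}  B7 = {2, 4, 10}  B8 = {4, 5, 10}
Tree: B1–B2, B2–B3, B3–B4, B4–B5, B5–B6, B6–B7, B7–B8
Every bag has size at most 3, so the width is 3 − 1 = 2 and tw(G) ≤ 2. The edges 3–7–6–8–3 form a cycle, so G is not a tree and its treewidth is at least 2. The upper and lower bounds meet at 2, so that is the treewidth.

2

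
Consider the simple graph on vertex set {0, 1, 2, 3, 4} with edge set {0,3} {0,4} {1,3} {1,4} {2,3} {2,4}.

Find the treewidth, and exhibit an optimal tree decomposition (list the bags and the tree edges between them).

Each bag holds 3 vertices, so the decomposition has width 2, which upper-bounds the treewidth. The edges 2–3–0–4–2 form a cycle, so G is not a tree and its treewidth is at least 2. Therefore the treewidth is 2.

Treewidth 2.
One optimal decomposition is:
Bags: B1 = {2, 3, 4}  B2 = {0, 3, 4}  B3 = {1, 3, 4}
Tree: B1–B2, B2–B3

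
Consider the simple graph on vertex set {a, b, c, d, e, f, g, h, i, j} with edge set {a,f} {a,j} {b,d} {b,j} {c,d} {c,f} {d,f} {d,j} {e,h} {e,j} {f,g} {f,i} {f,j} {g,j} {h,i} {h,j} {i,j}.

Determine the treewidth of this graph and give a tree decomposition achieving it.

Treewidth 2.
Bags: B1 = {f, g, j}  B2 = {d, f, j}  B3 = {f, i, j}  B4 = {h, i, j}  B5 = {b, d, j}  B6 = {c, d, f}  B7 = {a, f, j}  B8 = {e, h, j}
Tree: B1–B2, B2–B3, B3–B4, B2–B5, B2–B6, B2–B7, B4–B8

Every bag has size at most 3, so the width is 3 − 1 = 2 and tw(G) ≤ 2. For the lower bound, the 3 vertices {e, h, j} are pairwise adjacent, and any tree decomposition puts a clique entirely inside one bag — forcing width ≥ 2. Hence tw(G) = 2 exactly.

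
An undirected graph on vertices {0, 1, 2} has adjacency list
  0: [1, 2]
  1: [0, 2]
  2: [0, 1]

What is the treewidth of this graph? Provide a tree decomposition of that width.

A single bag containing all 3 vertices is trivially a valid decomposition of width 2. Conversely, {0, 1, 2} is a clique of size 3, and the vertices of any clique must share a bag in every tree decomposition; so some bag has ≥ 3 vertices and tw(G) ≥ 2. The upper and lower bounds meet at 2, so that is the treewidth.

Treewidth 2.
Bags: B1 = {0, 1, 2}
Tree: (single bag)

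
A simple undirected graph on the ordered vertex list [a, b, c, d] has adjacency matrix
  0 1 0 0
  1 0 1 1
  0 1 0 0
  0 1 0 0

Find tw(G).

1

A width-1 tree decomposition is:
Bags: B1 = {a, b}  B2 = {b, d}  B3 = {b, c}
Tree: B1–B2, B2–B3
Each bag holds 2 vertices, so the decomposition has width 1, which upper-bounds the treewidth. Any graph with an edge has treewidth ≥ 1, and G has the edge b–a. Combining the bounds, tw(G) = 1.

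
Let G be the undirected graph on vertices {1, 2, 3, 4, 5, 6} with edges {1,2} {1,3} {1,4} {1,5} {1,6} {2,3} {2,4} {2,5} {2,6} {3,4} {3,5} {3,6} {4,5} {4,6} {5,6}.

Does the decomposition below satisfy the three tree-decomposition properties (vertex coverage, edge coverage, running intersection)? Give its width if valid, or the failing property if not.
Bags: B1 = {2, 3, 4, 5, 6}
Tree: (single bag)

A tree decomposition must satisfy three properties: every vertex lies in some bag; for every edge, both endpoints lie together in some bag; and for every vertex, the bags containing it form a connected subtree. Here vertex 1 appears in no bag, so the decomposition is invalid.

No — vertex 1 appears in no bag.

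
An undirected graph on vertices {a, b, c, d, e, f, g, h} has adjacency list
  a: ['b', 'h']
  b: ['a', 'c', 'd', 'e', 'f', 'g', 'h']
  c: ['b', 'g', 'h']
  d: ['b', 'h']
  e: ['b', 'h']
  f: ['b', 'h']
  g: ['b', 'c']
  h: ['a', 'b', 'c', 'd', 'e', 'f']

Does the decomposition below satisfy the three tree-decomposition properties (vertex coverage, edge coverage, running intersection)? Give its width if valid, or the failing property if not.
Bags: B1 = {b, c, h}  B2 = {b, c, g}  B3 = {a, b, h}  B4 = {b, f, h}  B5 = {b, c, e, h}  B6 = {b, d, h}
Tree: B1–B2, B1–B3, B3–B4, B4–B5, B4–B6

A tree decomposition must satisfy three properties: every vertex lies in some bag; for every edge, both endpoints lie together in some bag; and for every vertex, the bags containing it form a connected subtree. Here bags containing vertex c are not connected in the tree, so the decomposition is invalid.

No — bags containing vertex c are not connected in the tree.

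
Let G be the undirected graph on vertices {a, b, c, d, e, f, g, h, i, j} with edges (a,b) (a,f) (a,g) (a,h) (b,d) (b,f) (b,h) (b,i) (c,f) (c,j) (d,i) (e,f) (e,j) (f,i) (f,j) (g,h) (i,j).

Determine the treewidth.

A width-2 tree decomposition is:
Bags: B1 = {f, i, j}  B2 = {b, f, i}  B3 = {b, d, i}  B4 = {a, b, f}  B5 = {a, b, h}  B6 = {e, f, j}  B7 = {a, g, h}  B8 = {c, f, j}
Tree: B1–B2, B2–B3, B2–B4, B4–B5, B1–B6, B5–B7, B1–B8
Every bag has size at most 3, so the width is 3 − 1 = 2 and tw(G) ≤ 2. Conversely, {b, d, i} is a clique of size 3, and the vertices of any clique must share a bag in every tree decomposition; so some bag has ≥ 3 vertices and tw(G) ≥ 2. Combining the bounds, tw(G) = 2.

2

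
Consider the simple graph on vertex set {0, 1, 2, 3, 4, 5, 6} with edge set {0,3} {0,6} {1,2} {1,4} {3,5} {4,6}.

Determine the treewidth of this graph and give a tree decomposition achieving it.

The largest bag has 2 vertices, giving width 1; this decomposition certifies tw(G) ≤ 1. Any graph with an edge has treewidth ≥ 1, and G has the edge 5–3. The upper and lower bounds meet at 1, so that is the treewidth.

Treewidth 1.
One optimal decomposition is:
Bags: B1 = {3, 5}  B2 = {0, 3}  B3 = {0, 6}  B4 = {4, 6}  B5 = {1, 4}  B6 = {1, 2}
Tree: B1–B2, B2–B3, B3–B4, B4–B5, B5–B6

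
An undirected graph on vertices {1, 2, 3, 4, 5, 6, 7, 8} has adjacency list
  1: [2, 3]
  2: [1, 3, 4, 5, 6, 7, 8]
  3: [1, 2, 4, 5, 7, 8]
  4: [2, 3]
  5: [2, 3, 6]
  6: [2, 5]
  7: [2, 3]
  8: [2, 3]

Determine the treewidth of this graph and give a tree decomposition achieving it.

The largest bag has 3 vertices, giving width 2; this decomposition certifies tw(G) ≤ 2. On the other hand G contains the 3-clique {1, 2, 3}. A clique must lie in a single bag of any decomposition, so no decomposition can have width below 2. Therefore the treewidth is 2.

Treewidth 2.
One optimal decomposition is:
Bags: B1 = {2, 3, 7}  B2 = {2, 3, 8}  B3 = {2, 3, 5}  B4 = {2, 5, 6}  B5 = {2, 3, 4}  B6 = {1, 2, 3}
Tree: B1–B2, B2–B3, B3–B4, B3–B5, B3–B6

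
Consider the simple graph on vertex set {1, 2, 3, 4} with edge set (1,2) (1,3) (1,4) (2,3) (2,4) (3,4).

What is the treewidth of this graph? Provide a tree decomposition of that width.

Treewidth 3.
One such decomposition:
Bags: B1 = {1, 2, 3, 4}
Tree: (single bag)

A single bag containing all 4 vertices is trivially a valid decomposition of width 3. For the lower bound, the 4 vertices {1, 2, 3, 4} are pairwise adjacent, and any tree decomposition puts a clique entirely inside one bag — forcing width ≥ 3. Therefore the treewidth is 3.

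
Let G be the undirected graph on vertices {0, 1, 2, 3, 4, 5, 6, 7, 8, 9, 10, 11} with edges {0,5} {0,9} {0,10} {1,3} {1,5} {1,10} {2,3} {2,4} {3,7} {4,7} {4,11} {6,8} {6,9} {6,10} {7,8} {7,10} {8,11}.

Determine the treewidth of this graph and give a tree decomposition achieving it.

Treewidth 3.
One such decomposition:
Bags: B1 = {2, 4, 8, 11}  B2 = {2, 4, 7, 8}  B3 = {2, 3, 7, 8}  B4 = {3, 6, 7, 8}  B5 = {3, 6, 7, 10}  B6 = {1, 3, 6, 10}  B7 = {1, 6, 9, 10}  B8 = {0, 1, 9, 10}  B9 = {0, 1, 5, 9}
Tree: B1–B2, B2–B3, B3–B4, B4–B5, B5–B6, B6–B7, B7–B8, B8–B9

The largest bag has 4 vertices, giving width 3; this decomposition certifies tw(G) ≤ 3. For the lower bound: the 4 vertex sets {2,4,11}, {8}, {7}, {1,3,6,10} are disjoint, each induces a connected subgraph, and every pair is joined by at least one edge of G. Contracting each set to a single vertex therefore yields K_{4} as a minor, and since treewidth is minor-monotone, tw(G) ≥ tw(K_{4}) = 3. Combining the bounds, tw(G) = 3.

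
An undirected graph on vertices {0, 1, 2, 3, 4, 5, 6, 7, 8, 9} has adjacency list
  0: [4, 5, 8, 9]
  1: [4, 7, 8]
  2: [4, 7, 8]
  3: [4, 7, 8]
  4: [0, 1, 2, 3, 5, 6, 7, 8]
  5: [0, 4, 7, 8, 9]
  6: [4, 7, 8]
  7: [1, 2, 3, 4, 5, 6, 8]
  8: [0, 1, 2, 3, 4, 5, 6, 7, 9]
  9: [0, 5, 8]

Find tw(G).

A width-3 tree decomposition is:
Bags: B1 = {0, 4, 5, 8}  B2 = {4, 5, 7, 8}  B3 = {2, 4, 7, 8}  B4 = {0, 5, 8, 9}  B5 = {4, 6, 7, 8}  B6 = {1, 4, 7, 8}  B7 = {3, 4, 7, 8}
Tree: B1–B2, B2–B3, B1–B4, B2–B5, B2–B6, B5–B7
The largest bag has 4 vertices, giving width 3; this decomposition certifies tw(G) ≤ 3. Conversely, {0, 5, 8, 9} is a clique of size 4, and the vertices of any clique must share a bag in every tree decomposition; so some bag has ≥ 4 vertices and tw(G) ≥ 3. The upper and lower bounds meet at 3, so that is the treewidth.

3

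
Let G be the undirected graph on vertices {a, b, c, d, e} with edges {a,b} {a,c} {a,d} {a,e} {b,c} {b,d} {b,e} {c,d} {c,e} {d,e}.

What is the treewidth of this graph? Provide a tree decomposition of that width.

A single bag containing all 5 vertices is trivially a valid decomposition of width 4. On the other hand G contains the 5-clique {a, b, c, d, e}. A clique must lie in a single bag of any decomposition, so no decomposition can have width below 4. Combining the bounds, tw(G) = 4.

Treewidth 4.
One such decomposition:
Bags: B1 = {a, b, c, d, e}
Tree: (single bag)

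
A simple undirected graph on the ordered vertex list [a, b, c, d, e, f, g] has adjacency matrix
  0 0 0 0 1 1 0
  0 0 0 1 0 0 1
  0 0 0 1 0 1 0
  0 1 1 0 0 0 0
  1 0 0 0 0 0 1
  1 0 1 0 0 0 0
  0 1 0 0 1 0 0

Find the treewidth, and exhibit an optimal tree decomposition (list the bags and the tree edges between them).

Treewidth 2.
One optimal decomposition is:
Bags: B1 = {b, c, d}  B2 = {b, c, f}  B3 = {a, b, f}  B4 = {a, b, e}  B5 = {b, e, g}
Tree: B1–B2, B2–B3, B3–B4, B4–B5

The largest bag has 3 vertices, giving width 2; this decomposition certifies tw(G) ≤ 2. For the lower bound, G contains the cycle b–d–c–f–a–e–g–b, so G is not a forest; only forests have treewidth ≤ 1, hence tw(G) ≥ 2. Hence tw(G) = 2 exactly.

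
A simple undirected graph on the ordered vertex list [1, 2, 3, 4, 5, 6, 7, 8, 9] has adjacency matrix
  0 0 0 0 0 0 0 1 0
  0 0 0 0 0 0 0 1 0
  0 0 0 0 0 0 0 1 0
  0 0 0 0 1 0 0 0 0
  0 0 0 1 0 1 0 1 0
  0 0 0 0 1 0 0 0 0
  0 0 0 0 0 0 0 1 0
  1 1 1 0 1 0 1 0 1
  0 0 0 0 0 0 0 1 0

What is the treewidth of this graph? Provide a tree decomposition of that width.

Treewidth 1.
One optimal decomposition is:
Bags: B1 = {1, 8}  B2 = {5, 8}  B3 = {5, 6}  B4 = {3, 8}  B5 = {2, 8}  B6 = {7, 8}  B7 = {4, 5}  B8 = {8, 9}
Tree: B1–B2, B2–B3, B2–B4, B1–B5, B2–B6, B3–B7, B5–B8

The largest bag has 2 vertices, giving width 1; this decomposition certifies tw(G) ≤ 1. Since G has at least one edge (e.g. 8–1), it is not an edgeless graph, so tw(G) ≥ 1. Hence tw(G) = 1 exactly.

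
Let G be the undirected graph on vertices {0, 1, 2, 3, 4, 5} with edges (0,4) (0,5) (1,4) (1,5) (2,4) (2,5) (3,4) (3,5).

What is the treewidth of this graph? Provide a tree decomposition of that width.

Every bag has size at most 3, so the width is 3 − 1 = 2 and tw(G) ≤ 2. The edges 5–1–4–0–5 form a cycle, so G is not a tree and its treewidth is at least 2. Therefore the treewidth is 2.

Treewidth 2.
One such decomposition:
Bags: B1 = {1, 4, 5}  B2 = {0, 4, 5}  B3 = {3, 4, 5}  B4 = {2, 4, 5}
Tree: B1–B2, B2–B3, B3–B4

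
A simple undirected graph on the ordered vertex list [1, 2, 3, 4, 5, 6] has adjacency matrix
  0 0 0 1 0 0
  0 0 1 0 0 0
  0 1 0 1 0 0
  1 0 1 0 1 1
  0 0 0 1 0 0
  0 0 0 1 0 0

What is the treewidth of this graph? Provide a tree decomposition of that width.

Treewidth 1.
One such decomposition:
Bags: B1 = {1, 4}  B2 = {3, 4}  B3 = {2, 3}  B4 = {4, 5}  B5 = {4, 6}
Tree: B1–B2, B2–B3, B2–B4, B1–B5

Every bag has size at most 2, so the width is 2 − 1 = 1 and tw(G) ≤ 1. Any graph with an edge has treewidth ≥ 1, and G has the edge 4–1. Combining the bounds, tw(G) = 1.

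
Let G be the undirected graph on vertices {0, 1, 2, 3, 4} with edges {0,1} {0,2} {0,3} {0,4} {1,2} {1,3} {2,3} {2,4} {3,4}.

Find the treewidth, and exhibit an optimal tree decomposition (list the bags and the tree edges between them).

Each bag holds 4 vertices, so the decomposition has width 3, which upper-bounds the treewidth. On the other hand G contains the 4-clique {0, 1, 2, 3}. A clique must lie in a single bag of any decomposition, so no decomposition can have width below 3. Therefore the treewidth is 3.

Treewidth 3.
One optimal decomposition is:
Bags: B1 = {0, 2, 3, 4}  B2 = {0, 1, 2, 3}
Tree: B1–B2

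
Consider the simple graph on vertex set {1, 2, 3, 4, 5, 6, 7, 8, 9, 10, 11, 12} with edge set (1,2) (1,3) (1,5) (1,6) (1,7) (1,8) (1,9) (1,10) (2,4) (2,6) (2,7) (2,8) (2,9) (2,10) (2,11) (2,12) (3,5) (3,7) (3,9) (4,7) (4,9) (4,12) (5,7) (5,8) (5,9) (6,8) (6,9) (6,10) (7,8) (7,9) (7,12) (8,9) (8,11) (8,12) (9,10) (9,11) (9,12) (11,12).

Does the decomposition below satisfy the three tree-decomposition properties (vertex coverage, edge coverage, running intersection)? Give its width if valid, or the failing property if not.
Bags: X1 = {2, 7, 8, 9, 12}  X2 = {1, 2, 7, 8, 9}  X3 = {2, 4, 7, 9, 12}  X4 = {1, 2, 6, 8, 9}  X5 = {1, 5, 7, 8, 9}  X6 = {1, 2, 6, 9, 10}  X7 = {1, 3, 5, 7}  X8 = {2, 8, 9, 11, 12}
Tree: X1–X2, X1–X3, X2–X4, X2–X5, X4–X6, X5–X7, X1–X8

A tree decomposition must satisfy three properties: every vertex lies in some bag; for every edge, both endpoints lie together in some bag; and for every vertex, the bags containing it form a connected subtree. Here edge (9,3) lies in no bag, so the decomposition is invalid.

No — edge (9,3) lies in no bag.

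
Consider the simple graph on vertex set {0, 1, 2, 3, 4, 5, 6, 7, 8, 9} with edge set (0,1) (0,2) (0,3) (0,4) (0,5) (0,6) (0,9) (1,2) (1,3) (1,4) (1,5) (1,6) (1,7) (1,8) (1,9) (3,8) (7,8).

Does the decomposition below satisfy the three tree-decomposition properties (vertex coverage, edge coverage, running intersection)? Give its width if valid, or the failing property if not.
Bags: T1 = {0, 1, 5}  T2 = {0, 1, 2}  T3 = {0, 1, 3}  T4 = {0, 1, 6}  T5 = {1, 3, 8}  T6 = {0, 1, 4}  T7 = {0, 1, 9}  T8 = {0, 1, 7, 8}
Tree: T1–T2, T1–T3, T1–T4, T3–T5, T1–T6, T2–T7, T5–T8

A tree decomposition must satisfy three properties: every vertex lies in some bag; for every edge, both endpoints lie together in some bag; and for every vertex, the bags containing it form a connected subtree. Here bags containing vertex 0 are not connected in the tree, so the decomposition is invalid.

No — bags containing vertex 0 are not connected in the tree.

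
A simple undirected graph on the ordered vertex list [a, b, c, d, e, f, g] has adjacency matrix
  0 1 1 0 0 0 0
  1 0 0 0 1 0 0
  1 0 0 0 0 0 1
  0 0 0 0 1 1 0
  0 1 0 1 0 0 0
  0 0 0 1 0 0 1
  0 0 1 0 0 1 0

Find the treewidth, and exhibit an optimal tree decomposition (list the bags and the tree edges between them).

Treewidth 2.
One optimal decomposition is:
Bags: B1 = {d, f, g}  B2 = {c, d, g}  B3 = {a, c, d}  B4 = {a, b, d}  B5 = {b, d, e}
Tree: B1–B2, B2–B3, B3–B4, B4–B5

The largest bag has 3 vertices, giving width 2; this decomposition certifies tw(G) ≤ 2. The edges d–f–g–c–a–b–e–d form a cycle, so G is not a tree and its treewidth is at least 2. Combining the bounds, tw(G) = 2.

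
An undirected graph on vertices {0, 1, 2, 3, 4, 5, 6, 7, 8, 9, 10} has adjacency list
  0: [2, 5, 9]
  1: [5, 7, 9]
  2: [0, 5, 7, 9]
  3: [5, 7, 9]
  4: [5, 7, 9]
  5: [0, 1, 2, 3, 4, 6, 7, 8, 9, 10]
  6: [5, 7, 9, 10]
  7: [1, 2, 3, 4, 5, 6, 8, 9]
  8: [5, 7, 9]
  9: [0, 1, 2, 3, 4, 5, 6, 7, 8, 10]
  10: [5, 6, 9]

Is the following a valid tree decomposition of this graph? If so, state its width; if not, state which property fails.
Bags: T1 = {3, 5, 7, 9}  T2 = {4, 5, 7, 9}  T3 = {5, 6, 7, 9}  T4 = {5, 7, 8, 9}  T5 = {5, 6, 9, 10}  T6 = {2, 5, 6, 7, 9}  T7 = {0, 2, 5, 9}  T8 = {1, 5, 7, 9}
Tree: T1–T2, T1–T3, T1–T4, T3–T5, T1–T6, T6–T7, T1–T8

No — bags containing vertex 6 are not connected in the tree.

A tree decomposition must satisfy three properties: every vertex lies in some bag; for every edge, both endpoints lie together in some bag; and for every vertex, the bags containing it form a connected subtree. Here bags containing vertex 6 are not connected in the tree, so the decomposition is invalid.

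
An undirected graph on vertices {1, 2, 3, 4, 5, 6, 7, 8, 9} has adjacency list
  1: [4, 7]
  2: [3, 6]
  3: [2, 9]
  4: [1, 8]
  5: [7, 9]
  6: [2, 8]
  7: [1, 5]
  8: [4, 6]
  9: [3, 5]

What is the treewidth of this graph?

2

A width-2 tree decomposition is:
Bags: B1 = {2, 6, 8}  B2 = {2, 4, 8}  B3 = {1, 2, 4}  B4 = {1, 2, 7}  B5 = {2, 5, 7}  B6 = {2, 5, 9}  B7 = {2, 3, 9}
Tree: B1–B2, B2–B3, B3–B4, B4–B5, B5–B6, B6–B7
Every bag has size at most 3, so the width is 3 − 1 = 2 and tw(G) ≤ 2. For the lower bound, G contains the cycle 2–6–8–4–1–7–5–9–3–2, so G is not a forest; only forests have treewidth ≤ 1, hence tw(G) ≥ 2. Combining the bounds, tw(G) = 2.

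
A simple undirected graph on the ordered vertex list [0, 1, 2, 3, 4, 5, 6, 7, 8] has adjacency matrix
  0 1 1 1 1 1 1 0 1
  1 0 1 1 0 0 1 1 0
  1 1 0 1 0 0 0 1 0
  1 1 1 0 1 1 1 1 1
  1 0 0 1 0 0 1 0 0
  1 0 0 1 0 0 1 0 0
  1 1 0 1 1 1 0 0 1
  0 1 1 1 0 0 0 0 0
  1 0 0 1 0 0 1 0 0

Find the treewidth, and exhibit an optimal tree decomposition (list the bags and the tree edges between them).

Every bag has size at most 4, so the width is 4 − 1 = 3 and tw(G) ≤ 3. On the other hand G contains the 4-clique {0, 1, 2, 3}. A clique must lie in a single bag of any decomposition, so no decomposition can have width below 3. The upper and lower bounds meet at 3, so that is the treewidth.

Treewidth 3.
Bags: B1 = {0, 1, 3, 6}  B2 = {0, 3, 6, 8}  B3 = {0, 1, 2, 3}  B4 = {0, 3, 5, 6}  B5 = {0, 3, 4, 6}  B6 = {1, 2, 3, 7}
Tree: B1–B2, B1–B3, B2–B4, B1–B5, B3–B6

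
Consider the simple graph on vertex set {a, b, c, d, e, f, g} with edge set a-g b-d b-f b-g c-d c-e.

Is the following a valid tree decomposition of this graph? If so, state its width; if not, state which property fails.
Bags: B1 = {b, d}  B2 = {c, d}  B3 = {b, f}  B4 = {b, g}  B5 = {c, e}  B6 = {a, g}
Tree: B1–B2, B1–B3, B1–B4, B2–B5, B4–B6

Every vertex of G appears in some bag (union = {a, b, c, d, e, f, g}); every edge is covered by a bag; and for each vertex v the set of bags containing v is connected in the bag tree. The decomposition is therefore valid. The largest bag has 2 vertices, so the width is 1.

Yes; width 1.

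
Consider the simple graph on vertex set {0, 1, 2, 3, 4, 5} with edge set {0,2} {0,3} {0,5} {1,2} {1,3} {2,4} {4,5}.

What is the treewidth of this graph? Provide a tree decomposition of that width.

Every bag has size at most 3, so the width is 3 − 1 = 2 and tw(G) ≤ 2. Since 3–1–2–0–3 is a cycle in G, G is not acyclic. Forests are exactly the graphs of treewidth ≤ 1, so tw(G) ≥ 2. Combining the bounds, tw(G) = 2.

Treewidth 2.
Bags: B1 = {0, 1, 3}  B2 = {0, 1, 2}  B3 = {0, 2, 5}  B4 = {2, 4, 5}
Tree: B1–B2, B2–B3, B3–B4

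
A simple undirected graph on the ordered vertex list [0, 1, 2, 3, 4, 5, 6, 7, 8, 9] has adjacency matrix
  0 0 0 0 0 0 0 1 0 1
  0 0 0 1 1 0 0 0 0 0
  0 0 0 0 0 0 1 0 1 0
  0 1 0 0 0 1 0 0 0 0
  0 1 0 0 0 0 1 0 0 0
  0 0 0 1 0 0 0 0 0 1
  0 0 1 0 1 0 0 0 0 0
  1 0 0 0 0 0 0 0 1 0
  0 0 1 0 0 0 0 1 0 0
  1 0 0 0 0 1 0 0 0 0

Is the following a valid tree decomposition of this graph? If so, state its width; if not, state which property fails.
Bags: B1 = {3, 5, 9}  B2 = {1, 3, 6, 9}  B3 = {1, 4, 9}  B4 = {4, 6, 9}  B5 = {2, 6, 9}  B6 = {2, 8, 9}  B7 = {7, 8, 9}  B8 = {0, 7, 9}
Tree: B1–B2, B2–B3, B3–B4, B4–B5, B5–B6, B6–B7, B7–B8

No — bags containing vertex 6 are not connected in the tree.

A tree decomposition must satisfy three properties: every vertex lies in some bag; for every edge, both endpoints lie together in some bag; and for every vertex, the bags containing it form a connected subtree. Here bags containing vertex 6 are not connected in the tree, so the decomposition is invalid.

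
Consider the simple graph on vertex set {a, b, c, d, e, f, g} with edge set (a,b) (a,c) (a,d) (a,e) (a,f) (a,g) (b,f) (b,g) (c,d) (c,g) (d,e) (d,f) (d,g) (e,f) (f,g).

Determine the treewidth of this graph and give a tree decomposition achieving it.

The largest bag has 4 vertices, giving width 3; this decomposition certifies tw(G) ≤ 3. For the lower bound, the 4 vertices {a, c, d, g} are pairwise adjacent, and any tree decomposition puts a clique entirely inside one bag — forcing width ≥ 3. The upper and lower bounds meet at 3, so that is the treewidth.

Treewidth 3.
Bags: B1 = {a, d, f, g}  B2 = {a, d, e, f}  B3 = {a, c, d, g}  B4 = {a, b, f, g}
Tree: B1–B2, B1–B3, B1–B4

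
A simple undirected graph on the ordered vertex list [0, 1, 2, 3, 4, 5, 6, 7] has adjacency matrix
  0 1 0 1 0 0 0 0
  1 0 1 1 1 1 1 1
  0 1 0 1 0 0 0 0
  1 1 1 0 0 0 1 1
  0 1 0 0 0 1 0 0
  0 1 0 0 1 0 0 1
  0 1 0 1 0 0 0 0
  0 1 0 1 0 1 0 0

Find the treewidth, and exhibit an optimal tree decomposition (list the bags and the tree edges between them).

Every bag has size at most 3, so the width is 3 − 1 = 2 and tw(G) ≤ 2. Conversely, {0, 1, 3} is a clique of size 3, and the vertices of any clique must share a bag in every tree decomposition; so some bag has ≥ 3 vertices and tw(G) ≥ 2. Therefore the treewidth is 2.

Treewidth 2.
One optimal decomposition is:
Bags: B1 = {1, 3, 6}  B2 = {0, 1, 3}  B3 = {1, 2, 3}  B4 = {1, 3, 7}  B5 = {1, 5, 7}  B6 = {1, 4, 5}
Tree: B1–B2, B2–B3, B1–B4, B4–B5, B5–B6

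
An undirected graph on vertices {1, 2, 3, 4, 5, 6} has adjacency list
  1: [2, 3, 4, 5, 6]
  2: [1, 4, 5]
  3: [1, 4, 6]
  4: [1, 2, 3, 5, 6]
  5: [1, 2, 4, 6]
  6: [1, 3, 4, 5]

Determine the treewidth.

A width-3 tree decomposition is:
Bags: B1 = {1, 4, 5, 6}  B2 = {1, 2, 4, 5}  B3 = {1, 3, 4, 6}
Tree: B1–B2, B1–B3
Each bag holds 4 vertices, so the decomposition has width 3, which upper-bounds the treewidth. Conversely, {1, 3, 4, 6} is a clique of size 4, and the vertices of any clique must share a bag in every tree decomposition; so some bag has ≥ 4 vertices and tw(G) ≥ 3. Hence tw(G) = 3 exactly.

3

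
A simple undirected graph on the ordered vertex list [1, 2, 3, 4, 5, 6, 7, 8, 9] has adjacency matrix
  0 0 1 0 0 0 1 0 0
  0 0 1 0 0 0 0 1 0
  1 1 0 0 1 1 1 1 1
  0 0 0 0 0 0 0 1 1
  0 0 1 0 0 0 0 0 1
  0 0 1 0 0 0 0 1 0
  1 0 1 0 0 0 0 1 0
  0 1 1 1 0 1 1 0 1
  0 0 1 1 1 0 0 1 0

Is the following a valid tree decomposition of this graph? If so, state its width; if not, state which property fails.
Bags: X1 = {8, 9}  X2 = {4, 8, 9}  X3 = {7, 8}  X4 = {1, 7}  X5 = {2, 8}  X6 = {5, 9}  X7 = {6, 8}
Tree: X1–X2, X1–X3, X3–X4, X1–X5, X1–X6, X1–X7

No — vertex 3 appears in no bag.

A tree decomposition must satisfy three properties: every vertex lies in some bag; for every edge, both endpoints lie together in some bag; and for every vertex, the bags containing it form a connected subtree. Here vertex 3 appears in no bag, so the decomposition is invalid.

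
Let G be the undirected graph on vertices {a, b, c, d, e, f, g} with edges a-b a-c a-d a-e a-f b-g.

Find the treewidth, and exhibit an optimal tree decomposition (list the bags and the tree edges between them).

Every bag has size at most 2, so the width is 2 − 1 = 1 and tw(G) ≤ 1. Any graph with an edge has treewidth ≥ 1, and G has the edge a–d. The upper and lower bounds meet at 1, so that is the treewidth.

Treewidth 1.
Bags: B1 = {a, d}  B2 = {a, b}  B3 = {a, f}  B4 = {b, g}  B5 = {a, c}  B6 = {a, e}
Tree: B1–B2, B2–B3, B2–B4, B3–B5, B3–B6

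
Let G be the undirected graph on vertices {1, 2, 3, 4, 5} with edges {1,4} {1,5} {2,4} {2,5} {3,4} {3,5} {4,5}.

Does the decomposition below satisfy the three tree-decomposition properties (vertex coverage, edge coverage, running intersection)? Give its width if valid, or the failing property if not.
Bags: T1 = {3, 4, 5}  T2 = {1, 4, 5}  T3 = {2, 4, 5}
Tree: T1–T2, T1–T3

Yes; width 2.

Every vertex of G appears in some bag (union = {1, 2, 3, 4, 5}); every edge is covered by a bag; and for each vertex v the set of bags containing v is connected in the bag tree. The decomposition is therefore valid. The largest bag has 3 vertices, so the width is 2.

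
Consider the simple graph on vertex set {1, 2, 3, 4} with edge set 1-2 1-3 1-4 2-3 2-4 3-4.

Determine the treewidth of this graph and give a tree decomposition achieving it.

A single bag containing all 4 vertices is trivially a valid decomposition of width 3. On the other hand G contains the 4-clique {1, 2, 3, 4}. A clique must lie in a single bag of any decomposition, so no decomposition can have width below 3. The upper and lower bounds meet at 3, so that is the treewidth.

Treewidth 3.
Bags: B1 = {1, 2, 3, 4}
Tree: (single bag)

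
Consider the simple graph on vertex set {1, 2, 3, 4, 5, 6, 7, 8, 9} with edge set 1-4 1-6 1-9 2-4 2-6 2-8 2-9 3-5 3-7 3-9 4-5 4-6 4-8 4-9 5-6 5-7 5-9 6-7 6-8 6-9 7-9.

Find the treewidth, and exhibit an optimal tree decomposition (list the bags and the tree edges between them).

Every bag has size at most 4, so the width is 4 − 1 = 3 and tw(G) ≤ 3. For the lower bound, the 4 vertices {3, 5, 7, 9} are pairwise adjacent, and any tree decomposition puts a clique entirely inside one bag — forcing width ≥ 3. Hence tw(G) = 3 exactly.

Treewidth 3.
Bags: B1 = {4, 5, 6, 9}  B2 = {5, 6, 7, 9}  B3 = {2, 4, 6, 9}  B4 = {3, 5, 7, 9}  B5 = {1, 4, 6, 9}  B6 = {2, 4, 6, 8}
Tree: B1–B2, B1–B3, B2–B4, B1–B5, B3–B6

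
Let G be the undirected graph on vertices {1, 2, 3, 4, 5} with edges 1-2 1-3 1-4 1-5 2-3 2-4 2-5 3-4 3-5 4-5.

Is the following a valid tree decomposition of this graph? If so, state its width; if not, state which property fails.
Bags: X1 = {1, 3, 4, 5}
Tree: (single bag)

No — vertex 2 appears in no bag.

A tree decomposition must satisfy three properties: every vertex lies in some bag; for every edge, both endpoints lie together in some bag; and for every vertex, the bags containing it form a connected subtree. Here vertex 2 appears in no bag, so the decomposition is invalid.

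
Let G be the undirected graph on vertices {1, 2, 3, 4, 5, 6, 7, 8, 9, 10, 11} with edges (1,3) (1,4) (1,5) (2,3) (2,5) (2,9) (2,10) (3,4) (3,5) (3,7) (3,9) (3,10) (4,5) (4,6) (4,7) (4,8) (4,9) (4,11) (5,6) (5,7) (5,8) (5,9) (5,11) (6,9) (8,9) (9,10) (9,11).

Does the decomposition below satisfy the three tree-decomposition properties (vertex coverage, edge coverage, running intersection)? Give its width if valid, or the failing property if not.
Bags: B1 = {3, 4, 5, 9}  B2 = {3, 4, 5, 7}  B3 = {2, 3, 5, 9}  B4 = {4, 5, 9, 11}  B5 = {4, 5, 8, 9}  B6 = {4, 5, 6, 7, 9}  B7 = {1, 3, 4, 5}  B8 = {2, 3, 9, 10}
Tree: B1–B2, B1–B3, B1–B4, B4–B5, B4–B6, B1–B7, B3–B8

No — bags containing vertex 7 are not connected in the tree.

A tree decomposition must satisfy three properties: every vertex lies in some bag; for every edge, both endpoints lie together in some bag; and for every vertex, the bags containing it form a connected subtree. Here bags containing vertex 7 are not connected in the tree, so the decomposition is invalid.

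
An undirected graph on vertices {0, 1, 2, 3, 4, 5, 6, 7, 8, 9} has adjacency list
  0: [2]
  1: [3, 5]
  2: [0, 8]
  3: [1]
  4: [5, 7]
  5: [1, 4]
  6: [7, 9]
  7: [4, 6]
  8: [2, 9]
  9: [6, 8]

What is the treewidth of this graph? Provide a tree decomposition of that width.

Treewidth 1.
One optimal decomposition is:
Bags: B1 = {0, 2}  B2 = {2, 8}  B3 = {8, 9}  B4 = {6, 9}  B5 = {6, 7}  B6 = {4, 7}  B7 = {4, 5}  B8 = {1, 5}  B9 = {1, 3}
Tree: B1–B2, B2–B3, B3–B4, B4–B5, B5–B6, B6–B7, B7–B8, B8–B9

Each bag holds 2 vertices, so the decomposition has width 1, which upper-bounds the treewidth. G has an edge, so its treewidth is at least 1. Hence tw(G) = 1 exactly.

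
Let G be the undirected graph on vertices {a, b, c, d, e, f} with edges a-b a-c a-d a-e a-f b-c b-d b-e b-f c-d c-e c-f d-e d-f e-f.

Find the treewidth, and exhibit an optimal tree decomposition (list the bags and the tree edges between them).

Treewidth 5.
Bags: B1 = {a, b, c, d, e, f}
Tree: (single bag)

A single bag containing all 6 vertices is trivially a valid decomposition of width 5. For the lower bound, the 6 vertices {a, b, c, d, e, f} are pairwise adjacent, and any tree decomposition puts a clique entirely inside one bag — forcing width ≥ 5. Therefore the treewidth is 5.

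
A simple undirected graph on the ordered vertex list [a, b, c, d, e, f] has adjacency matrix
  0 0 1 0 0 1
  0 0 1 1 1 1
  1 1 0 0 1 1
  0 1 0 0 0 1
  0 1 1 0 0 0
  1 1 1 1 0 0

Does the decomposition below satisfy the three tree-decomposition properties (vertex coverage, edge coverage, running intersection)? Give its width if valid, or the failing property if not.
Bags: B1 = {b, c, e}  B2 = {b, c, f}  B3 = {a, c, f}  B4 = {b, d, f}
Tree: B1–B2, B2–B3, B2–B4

Checking the three conditions: (i) the bags cover all of {a, b, c, d, e, f}; (ii) for each edge, some bag contains both endpoints; (iii) the bags containing any fixed vertex form a subtree. All hold, so the decomposition is valid with width 3 − 1 = 2.

Yes; width 2.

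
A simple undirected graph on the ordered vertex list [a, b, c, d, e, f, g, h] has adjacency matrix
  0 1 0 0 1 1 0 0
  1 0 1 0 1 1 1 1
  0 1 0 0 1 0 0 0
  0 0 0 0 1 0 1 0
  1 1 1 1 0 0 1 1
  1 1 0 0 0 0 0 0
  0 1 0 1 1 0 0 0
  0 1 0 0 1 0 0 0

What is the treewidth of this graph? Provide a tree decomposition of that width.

Every bag has size at most 3, so the width is 3 − 1 = 2 and tw(G) ≤ 2. For the lower bound, the 3 vertices {d, e, g} are pairwise adjacent, and any tree decomposition puts a clique entirely inside one bag — forcing width ≥ 2. Hence tw(G) = 2 exactly.

Treewidth 2.
One such decomposition:
Bags: B1 = {b, e, h}  B2 = {a, b, e}  B3 = {b, e, g}  B4 = {b, c, e}  B5 = {d, e, g}  B6 = {a, b, f}
Tree: B1–B2, B1–B3, B1–B4, B3–B5, B2–B6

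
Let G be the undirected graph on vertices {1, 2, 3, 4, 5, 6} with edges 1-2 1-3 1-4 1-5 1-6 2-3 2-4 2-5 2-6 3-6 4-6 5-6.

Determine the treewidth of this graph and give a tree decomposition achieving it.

Treewidth 3.
One optimal decomposition is:
Bags: B1 = {1, 2, 3, 6}  B2 = {1, 2, 4, 6}  B3 = {1, 2, 5, 6}
Tree: B1–B2, B2–B3

The largest bag has 4 vertices, giving width 3; this decomposition certifies tw(G) ≤ 3. On the other hand G contains the 4-clique {1, 2, 3, 6}. A clique must lie in a single bag of any decomposition, so no decomposition can have width below 3. Hence tw(G) = 3 exactly.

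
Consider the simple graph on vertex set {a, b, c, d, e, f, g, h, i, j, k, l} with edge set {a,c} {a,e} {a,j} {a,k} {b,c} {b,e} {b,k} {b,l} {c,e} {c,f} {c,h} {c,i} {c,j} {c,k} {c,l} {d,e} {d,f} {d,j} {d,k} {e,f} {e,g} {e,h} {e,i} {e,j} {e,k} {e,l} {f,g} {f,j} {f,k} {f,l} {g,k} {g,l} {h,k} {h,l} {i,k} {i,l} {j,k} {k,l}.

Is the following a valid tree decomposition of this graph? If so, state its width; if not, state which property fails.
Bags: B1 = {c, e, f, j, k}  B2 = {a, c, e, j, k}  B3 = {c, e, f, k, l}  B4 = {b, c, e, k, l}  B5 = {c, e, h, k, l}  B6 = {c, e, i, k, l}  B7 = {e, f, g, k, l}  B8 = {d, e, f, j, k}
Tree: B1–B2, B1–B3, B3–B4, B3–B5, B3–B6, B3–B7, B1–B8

Every vertex of G appears in some bag (union = {a, b, c, d, e, f, g, h, i, j, k, l}); every edge is covered by a bag; and for each vertex v the set of bags containing v is connected in the bag tree. The decomposition is therefore valid. The largest bag has 5 vertices, so the width is 4.

Yes; width 4.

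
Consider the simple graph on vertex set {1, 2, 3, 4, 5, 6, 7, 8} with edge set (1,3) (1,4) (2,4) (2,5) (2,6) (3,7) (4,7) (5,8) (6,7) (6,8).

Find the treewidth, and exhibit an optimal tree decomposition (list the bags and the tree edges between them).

Every bag has size at most 3, so the width is 3 − 1 = 2 and tw(G) ≤ 2. The edges 5–8–6–2–5 form a cycle, so G is not a tree and its treewidth is at least 2. Therefore the treewidth is 2.

Treewidth 2.
One optimal decomposition is:
Bags: B1 = {2, 5, 8}  B2 = {2, 6, 8}  B3 = {2, 4, 6}  B4 = {4, 6, 7}  B5 = {1, 4, 7}  B6 = {1, 3, 7}
Tree: B1–B2, B2–B3, B3–B4, B4–B5, B5–B6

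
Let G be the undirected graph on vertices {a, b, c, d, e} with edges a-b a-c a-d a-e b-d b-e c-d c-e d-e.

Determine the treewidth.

3

A width-3 tree decomposition is:
Bags: B1 = {a, b, d, e}  B2 = {a, c, d, e}
Tree: B1–B2
Each bag holds 4 vertices, so the decomposition has width 3, which upper-bounds the treewidth. Conversely, {a, c, d, e} is a clique of size 4, and the vertices of any clique must share a bag in every tree decomposition; so some bag has ≥ 4 vertices and tw(G) ≥ 3. The upper and lower bounds meet at 3, so that is the treewidth.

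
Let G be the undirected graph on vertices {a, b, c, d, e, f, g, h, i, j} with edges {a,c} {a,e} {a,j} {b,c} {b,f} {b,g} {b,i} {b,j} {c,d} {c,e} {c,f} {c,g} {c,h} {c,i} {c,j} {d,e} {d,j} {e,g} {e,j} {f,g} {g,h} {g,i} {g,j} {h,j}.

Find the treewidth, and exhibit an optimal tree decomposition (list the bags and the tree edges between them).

Every bag has size at most 4, so the width is 4 − 1 = 3 and tw(G) ≤ 3. Conversely, {c, d, e, j} is a clique of size 4, and the vertices of any clique must share a bag in every tree decomposition; so some bag has ≥ 4 vertices and tw(G) ≥ 3. Therefore the treewidth is 3.

Treewidth 3.
One such decomposition:
Bags: B1 = {c, e, g, j}  B2 = {c, g, h, j}  B3 = {c, d, e, j}  B4 = {a, c, e, j}  B5 = {b, c, g, j}  B6 = {b, c, f, g}  B7 = {b, c, g, i}
Tree: B1–B2, B1–B3, B1–B4, B1–B5, B5–B6, B5–B7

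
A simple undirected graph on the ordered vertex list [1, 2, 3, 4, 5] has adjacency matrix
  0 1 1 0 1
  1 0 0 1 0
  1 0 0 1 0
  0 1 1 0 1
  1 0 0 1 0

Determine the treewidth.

A width-2 tree decomposition is:
Bags: B1 = {1, 3, 4}  B2 = {1, 4, 5}  B3 = {1, 2, 4}
Tree: B1–B2, B2–B3
The largest bag has 3 vertices, giving width 2; this decomposition certifies tw(G) ≤ 2. For the lower bound, G contains the cycle 4–3–1–5–4, so G is not a forest; only forests have treewidth ≤ 1, hence tw(G) ≥ 2. Hence tw(G) = 2 exactly.

2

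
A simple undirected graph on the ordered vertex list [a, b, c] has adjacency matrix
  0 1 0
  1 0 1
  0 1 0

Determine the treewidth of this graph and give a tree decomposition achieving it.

Treewidth 1.
One optimal decomposition is:
Bags: B1 = {a, b}  B2 = {b, c}
Tree: B1–B2

Every bag has size at most 2, so the width is 2 − 1 = 1 and tw(G) ≤ 1. Any graph with an edge has treewidth ≥ 1, and G has the edge a–b. Therefore the treewidth is 1.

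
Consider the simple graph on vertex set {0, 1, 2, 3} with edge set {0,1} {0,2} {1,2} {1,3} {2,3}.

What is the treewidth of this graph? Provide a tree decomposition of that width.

Treewidth 2.
One such decomposition:
Bags: B1 = {0, 1, 2}  B2 = {1, 2, 3}
Tree: B1–B2

Each bag holds 3 vertices, so the decomposition has width 2, which upper-bounds the treewidth. On the other hand G contains the 3-clique {0, 1, 2}. A clique must lie in a single bag of any decomposition, so no decomposition can have width below 2. Combining the bounds, tw(G) = 2.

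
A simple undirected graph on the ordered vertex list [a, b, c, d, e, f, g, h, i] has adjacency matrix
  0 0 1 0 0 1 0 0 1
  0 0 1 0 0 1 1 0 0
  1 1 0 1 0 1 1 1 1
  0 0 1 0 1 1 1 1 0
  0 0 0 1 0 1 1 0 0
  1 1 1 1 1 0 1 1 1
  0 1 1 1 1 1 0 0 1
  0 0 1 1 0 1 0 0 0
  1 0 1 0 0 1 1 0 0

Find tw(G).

3

A width-3 tree decomposition is:
Bags: B1 = {c, f, g, i}  B2 = {a, c, f, i}  B3 = {c, d, f, g}  B4 = {d, e, f, g}  B5 = {c, d, f, h}  B6 = {b, c, f, g}
Tree: B1–B2, B1–B3, B3–B4, B3–B5, B3–B6
Every bag has size at most 4, so the width is 4 − 1 = 3 and tw(G) ≤ 3. For the lower bound, the 4 vertices {d, e, f, g} are pairwise adjacent, and any tree decomposition puts a clique entirely inside one bag — forcing width ≥ 3. The upper and lower bounds meet at 3, so that is the treewidth.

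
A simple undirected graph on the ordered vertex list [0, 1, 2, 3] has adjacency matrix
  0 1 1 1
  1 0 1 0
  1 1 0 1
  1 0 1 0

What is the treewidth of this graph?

A width-2 tree decomposition is:
Bags: B1 = {0, 1, 2}  B2 = {0, 2, 3}
Tree: B1–B2
Every bag has size at most 3, so the width is 3 − 1 = 2 and tw(G) ≤ 2. For the lower bound, the 3 vertices {0, 1, 2} are pairwise adjacent, and any tree decomposition puts a clique entirely inside one bag — forcing width ≥ 2. Hence tw(G) = 2 exactly.

2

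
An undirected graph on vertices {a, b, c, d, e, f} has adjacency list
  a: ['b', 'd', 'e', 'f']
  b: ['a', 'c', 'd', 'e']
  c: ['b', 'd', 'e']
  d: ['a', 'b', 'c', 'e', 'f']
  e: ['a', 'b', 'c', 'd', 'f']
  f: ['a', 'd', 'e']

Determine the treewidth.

A width-3 tree decomposition is:
Bags: B1 = {a, b, d, e}  B2 = {b, c, d, e}  B3 = {a, d, e, f}
Tree: B1–B2, B1–B3
Every bag has size at most 4, so the width is 4 − 1 = 3 and tw(G) ≤ 3. Conversely, {b, c, d, e} is a clique of size 4, and the vertices of any clique must share a bag in every tree decomposition; so some bag has ≥ 4 vertices and tw(G) ≥ 3. Combining the bounds, tw(G) = 3.

3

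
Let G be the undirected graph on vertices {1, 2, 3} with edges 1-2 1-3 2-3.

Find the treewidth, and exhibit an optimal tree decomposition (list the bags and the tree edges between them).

A single bag containing all 3 vertices is trivially a valid decomposition of width 2. For the lower bound, the 3 vertices {1, 2, 3} are pairwise adjacent, and any tree decomposition puts a clique entirely inside one bag — forcing width ≥ 2. Therefore the treewidth is 2.

Treewidth 2.
One such decomposition:
Bags: B1 = {1, 2, 3}
Tree: (single bag)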